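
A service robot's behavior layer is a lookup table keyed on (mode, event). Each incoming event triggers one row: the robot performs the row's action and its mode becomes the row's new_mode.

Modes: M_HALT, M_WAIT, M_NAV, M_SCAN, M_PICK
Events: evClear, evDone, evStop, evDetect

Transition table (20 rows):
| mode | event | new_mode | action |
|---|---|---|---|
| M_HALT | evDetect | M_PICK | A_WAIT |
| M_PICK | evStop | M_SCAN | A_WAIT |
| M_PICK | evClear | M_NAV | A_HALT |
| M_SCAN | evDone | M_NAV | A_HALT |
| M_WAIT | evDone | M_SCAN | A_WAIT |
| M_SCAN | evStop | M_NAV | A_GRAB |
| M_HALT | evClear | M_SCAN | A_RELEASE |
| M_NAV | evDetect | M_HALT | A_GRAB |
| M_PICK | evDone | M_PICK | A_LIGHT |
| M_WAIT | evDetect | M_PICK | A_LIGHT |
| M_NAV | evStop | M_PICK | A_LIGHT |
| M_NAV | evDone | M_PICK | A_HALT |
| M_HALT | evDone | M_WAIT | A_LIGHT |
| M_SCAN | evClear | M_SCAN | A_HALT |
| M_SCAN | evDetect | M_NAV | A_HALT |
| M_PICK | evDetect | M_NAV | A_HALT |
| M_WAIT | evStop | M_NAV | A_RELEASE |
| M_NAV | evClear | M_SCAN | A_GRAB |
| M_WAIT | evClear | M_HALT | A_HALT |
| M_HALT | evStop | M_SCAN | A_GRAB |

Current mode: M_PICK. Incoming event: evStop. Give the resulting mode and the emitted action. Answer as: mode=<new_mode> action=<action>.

mode=M_SCAN action=A_WAIT

current mode = M_PICK; filter table to that mode:
  (M_PICK, evStop) → (M_SCAN, A_WAIT)  ← event matches
  (M_PICK, evClear) → (M_NAV, A_HALT)
  (M_PICK, evDone) → (M_PICK, A_LIGHT)
  (M_PICK, evDetect) → (M_NAV, A_HALT)
event = evStop selects (M_SCAN, A_WAIT)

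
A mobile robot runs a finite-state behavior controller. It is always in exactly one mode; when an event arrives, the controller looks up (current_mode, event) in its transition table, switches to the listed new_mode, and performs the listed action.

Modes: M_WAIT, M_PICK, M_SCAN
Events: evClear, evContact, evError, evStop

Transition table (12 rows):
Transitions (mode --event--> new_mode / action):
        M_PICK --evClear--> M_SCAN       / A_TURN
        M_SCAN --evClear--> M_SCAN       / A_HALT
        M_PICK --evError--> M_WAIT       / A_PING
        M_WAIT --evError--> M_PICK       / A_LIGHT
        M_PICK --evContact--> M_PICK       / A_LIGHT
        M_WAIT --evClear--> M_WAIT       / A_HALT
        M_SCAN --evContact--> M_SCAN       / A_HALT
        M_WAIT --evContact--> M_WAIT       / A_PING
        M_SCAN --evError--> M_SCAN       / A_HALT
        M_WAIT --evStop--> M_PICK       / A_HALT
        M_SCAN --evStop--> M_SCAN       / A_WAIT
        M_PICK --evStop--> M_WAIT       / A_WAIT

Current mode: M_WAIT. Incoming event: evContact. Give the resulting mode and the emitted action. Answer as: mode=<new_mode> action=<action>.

current mode = M_WAIT; filter table to that mode:
  (M_WAIT, evError) → (M_PICK, A_LIGHT)
  (M_WAIT, evClear) → (M_WAIT, A_HALT)
  (M_WAIT, evContact) → (M_WAIT, A_PING)  ← event matches
  (M_WAIT, evStop) → (M_PICK, A_HALT)
event = evContact selects (M_WAIT, A_PING)

mode=M_WAIT action=A_PING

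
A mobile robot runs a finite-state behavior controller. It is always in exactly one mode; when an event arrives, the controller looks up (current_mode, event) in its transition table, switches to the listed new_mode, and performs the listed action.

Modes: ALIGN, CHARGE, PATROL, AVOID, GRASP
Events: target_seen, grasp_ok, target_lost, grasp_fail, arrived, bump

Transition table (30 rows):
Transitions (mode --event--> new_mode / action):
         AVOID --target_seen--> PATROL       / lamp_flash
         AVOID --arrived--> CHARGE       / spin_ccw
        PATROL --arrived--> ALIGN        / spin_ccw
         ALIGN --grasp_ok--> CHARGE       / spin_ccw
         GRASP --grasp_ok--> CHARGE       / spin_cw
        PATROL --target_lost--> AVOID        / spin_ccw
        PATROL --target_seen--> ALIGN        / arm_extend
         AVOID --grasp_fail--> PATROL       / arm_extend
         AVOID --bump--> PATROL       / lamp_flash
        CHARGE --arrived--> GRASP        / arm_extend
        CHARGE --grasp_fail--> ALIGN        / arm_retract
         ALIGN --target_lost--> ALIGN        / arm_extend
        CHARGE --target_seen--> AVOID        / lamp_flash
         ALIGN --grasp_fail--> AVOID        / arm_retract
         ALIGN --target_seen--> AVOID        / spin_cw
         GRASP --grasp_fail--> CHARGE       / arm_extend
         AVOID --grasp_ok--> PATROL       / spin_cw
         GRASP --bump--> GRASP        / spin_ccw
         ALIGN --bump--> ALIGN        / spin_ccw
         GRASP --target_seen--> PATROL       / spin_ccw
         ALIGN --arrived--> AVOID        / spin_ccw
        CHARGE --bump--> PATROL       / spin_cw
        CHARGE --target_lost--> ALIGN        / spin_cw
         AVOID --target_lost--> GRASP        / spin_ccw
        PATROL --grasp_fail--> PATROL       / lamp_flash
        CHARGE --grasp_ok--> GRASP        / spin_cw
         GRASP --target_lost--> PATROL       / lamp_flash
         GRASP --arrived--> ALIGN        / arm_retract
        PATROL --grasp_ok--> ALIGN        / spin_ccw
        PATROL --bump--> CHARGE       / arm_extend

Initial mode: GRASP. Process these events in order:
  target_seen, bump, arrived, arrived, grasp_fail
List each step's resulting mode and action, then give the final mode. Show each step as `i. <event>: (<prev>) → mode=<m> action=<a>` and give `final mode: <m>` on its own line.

1. target_seen: (GRASP) → mode=PATROL action=spin_ccw
2. bump: (PATROL) → mode=CHARGE action=arm_extend
3. arrived: (CHARGE) → mode=GRASP action=arm_extend
4. arrived: (GRASP) → mode=ALIGN action=arm_retract
5. grasp_fail: (ALIGN) → mode=AVOID action=arm_retract

final mode: AVOID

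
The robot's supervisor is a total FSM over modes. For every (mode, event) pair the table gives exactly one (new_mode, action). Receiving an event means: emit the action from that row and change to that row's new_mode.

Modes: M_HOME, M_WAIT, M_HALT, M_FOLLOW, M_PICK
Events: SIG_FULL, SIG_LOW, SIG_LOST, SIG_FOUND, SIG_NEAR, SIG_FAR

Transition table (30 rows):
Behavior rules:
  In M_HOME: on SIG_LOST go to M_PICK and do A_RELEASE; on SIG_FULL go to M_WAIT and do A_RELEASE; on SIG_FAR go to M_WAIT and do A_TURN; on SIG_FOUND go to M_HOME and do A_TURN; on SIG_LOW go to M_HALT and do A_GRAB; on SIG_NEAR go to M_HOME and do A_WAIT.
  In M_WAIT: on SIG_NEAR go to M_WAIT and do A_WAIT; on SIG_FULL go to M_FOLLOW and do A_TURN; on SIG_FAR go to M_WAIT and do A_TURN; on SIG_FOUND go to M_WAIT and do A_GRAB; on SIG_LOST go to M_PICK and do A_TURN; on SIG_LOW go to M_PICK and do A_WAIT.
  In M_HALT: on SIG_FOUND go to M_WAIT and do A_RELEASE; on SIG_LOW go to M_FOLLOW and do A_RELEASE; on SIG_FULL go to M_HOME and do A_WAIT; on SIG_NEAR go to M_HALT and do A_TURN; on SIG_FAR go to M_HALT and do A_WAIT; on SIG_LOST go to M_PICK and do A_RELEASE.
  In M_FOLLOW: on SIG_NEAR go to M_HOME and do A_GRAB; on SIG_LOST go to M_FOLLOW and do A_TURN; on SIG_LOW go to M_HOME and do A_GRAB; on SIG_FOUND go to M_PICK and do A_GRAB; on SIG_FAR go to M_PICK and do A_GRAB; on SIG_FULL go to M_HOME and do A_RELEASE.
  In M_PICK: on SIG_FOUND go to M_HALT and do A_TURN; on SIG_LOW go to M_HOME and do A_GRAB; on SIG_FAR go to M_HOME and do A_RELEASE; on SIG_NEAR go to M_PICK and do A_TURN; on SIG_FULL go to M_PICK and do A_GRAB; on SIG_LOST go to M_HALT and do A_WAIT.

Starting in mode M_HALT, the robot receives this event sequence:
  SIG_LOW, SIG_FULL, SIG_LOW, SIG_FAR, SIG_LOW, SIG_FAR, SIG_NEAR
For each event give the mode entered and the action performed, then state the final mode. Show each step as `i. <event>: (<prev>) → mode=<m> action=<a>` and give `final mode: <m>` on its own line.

1. SIG_LOW: (M_HALT) → mode=M_FOLLOW action=A_RELEASE
2. SIG_FULL: (M_FOLLOW) → mode=M_HOME action=A_RELEASE
3. SIG_LOW: (M_HOME) → mode=M_HALT action=A_GRAB
4. SIG_FAR: (M_HALT) → mode=M_HALT action=A_WAIT
5. SIG_LOW: (M_HALT) → mode=M_FOLLOW action=A_RELEASE
6. SIG_FAR: (M_FOLLOW) → mode=M_PICK action=A_GRAB
7. SIG_NEAR: (M_PICK) → mode=M_PICK action=A_TURN

final mode: M_PICK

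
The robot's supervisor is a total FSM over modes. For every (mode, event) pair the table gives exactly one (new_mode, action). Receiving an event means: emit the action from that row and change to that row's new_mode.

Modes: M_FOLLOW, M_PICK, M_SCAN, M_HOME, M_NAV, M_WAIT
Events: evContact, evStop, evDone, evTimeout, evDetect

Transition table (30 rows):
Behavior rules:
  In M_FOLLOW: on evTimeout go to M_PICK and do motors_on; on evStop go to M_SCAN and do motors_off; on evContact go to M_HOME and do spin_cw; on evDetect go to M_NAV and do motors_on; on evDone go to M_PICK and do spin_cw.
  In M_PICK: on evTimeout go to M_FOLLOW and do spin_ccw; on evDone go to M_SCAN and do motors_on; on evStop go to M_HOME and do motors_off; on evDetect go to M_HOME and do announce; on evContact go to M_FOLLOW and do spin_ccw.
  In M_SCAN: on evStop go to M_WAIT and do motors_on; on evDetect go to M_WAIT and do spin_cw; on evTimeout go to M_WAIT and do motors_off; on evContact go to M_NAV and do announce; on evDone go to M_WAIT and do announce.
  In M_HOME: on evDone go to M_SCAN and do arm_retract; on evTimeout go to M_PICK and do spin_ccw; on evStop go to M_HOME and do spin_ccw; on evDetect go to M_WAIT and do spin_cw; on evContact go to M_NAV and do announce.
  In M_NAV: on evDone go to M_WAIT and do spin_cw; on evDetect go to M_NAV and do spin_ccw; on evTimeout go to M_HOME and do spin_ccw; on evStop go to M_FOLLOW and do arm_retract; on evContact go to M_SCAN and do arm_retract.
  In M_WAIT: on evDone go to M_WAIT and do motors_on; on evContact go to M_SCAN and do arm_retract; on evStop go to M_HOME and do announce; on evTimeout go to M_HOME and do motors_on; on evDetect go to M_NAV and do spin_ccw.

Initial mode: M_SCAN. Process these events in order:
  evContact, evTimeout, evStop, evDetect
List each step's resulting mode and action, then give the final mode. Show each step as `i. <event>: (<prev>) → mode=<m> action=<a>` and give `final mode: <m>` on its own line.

1. evContact: (M_SCAN) → mode=M_NAV action=announce
2. evTimeout: (M_NAV) → mode=M_HOME action=spin_ccw
3. evStop: (M_HOME) → mode=M_HOME action=spin_ccw
4. evDetect: (M_HOME) → mode=M_WAIT action=spin_cw

final mode: M_WAIT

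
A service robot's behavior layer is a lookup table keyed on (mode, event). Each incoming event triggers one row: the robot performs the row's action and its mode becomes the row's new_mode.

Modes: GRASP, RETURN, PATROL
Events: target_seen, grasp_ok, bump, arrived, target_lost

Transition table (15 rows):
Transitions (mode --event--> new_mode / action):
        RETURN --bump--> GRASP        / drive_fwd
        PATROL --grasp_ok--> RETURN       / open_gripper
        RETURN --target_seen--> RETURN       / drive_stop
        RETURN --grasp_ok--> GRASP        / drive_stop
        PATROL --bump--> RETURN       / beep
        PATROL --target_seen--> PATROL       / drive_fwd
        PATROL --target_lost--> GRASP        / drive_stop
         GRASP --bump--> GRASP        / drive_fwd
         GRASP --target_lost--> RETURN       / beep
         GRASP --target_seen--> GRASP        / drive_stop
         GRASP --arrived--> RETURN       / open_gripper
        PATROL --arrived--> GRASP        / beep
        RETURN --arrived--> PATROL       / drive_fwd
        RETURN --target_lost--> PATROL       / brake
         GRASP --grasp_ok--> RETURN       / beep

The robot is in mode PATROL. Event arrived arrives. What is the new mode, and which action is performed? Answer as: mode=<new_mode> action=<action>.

current mode = PATROL; filter table to that mode:
  (PATROL, grasp_ok) → (RETURN, open_gripper)
  (PATROL, bump) → (RETURN, beep)
  (PATROL, target_seen) → (PATROL, drive_fwd)
  (PATROL, target_lost) → (GRASP, drive_stop)
  (PATROL, arrived) → (GRASP, beep)  ← event matches
event = arrived selects (GRASP, beep)

mode=GRASP action=beep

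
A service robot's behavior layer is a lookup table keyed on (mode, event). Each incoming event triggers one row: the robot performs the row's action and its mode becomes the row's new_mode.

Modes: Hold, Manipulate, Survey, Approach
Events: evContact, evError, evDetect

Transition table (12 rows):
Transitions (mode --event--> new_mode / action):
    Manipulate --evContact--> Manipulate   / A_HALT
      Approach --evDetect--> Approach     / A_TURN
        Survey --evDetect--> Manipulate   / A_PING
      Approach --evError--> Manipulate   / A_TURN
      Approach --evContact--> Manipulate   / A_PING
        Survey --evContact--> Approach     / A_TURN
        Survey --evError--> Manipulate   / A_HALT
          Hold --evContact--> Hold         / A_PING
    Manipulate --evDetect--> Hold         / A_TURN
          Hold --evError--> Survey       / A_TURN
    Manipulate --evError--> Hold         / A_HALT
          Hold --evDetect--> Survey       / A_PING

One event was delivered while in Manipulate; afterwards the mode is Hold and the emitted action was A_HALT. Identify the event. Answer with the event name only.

try evContact: (Manipulate, evContact) → (Manipulate, A_HALT)
try evError: (Manipulate, evError) → (Hold, A_HALT)  ← matches
try evDetect: (Manipulate, evDetect) → (Hold, A_TURN)

evError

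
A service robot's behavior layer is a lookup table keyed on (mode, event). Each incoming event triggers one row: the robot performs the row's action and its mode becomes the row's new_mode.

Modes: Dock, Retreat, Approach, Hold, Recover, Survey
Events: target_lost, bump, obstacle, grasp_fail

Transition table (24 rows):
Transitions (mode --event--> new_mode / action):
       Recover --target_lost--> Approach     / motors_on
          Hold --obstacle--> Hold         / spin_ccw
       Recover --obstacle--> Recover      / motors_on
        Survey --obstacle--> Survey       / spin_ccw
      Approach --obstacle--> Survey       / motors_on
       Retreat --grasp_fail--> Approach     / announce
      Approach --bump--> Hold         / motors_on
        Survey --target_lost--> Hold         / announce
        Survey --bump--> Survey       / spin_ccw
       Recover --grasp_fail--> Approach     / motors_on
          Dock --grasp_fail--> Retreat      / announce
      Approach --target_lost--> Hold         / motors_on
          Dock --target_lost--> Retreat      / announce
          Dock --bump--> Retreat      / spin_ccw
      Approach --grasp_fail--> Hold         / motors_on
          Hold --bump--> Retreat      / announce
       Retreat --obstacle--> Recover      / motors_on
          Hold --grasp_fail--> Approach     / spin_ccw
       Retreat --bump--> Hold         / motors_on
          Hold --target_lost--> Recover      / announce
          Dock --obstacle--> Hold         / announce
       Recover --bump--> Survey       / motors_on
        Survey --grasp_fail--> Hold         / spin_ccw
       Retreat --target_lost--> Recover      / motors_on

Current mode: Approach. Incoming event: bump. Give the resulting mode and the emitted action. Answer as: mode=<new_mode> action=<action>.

mode=Hold action=motors_on

current mode = Approach; filter table to that mode:
  (Approach, obstacle) → (Survey, motors_on)
  (Approach, bump) → (Hold, motors_on)  ← event matches
  (Approach, target_lost) → (Hold, motors_on)
  (Approach, grasp_fail) → (Hold, motors_on)
event = bump selects (Hold, motors_on)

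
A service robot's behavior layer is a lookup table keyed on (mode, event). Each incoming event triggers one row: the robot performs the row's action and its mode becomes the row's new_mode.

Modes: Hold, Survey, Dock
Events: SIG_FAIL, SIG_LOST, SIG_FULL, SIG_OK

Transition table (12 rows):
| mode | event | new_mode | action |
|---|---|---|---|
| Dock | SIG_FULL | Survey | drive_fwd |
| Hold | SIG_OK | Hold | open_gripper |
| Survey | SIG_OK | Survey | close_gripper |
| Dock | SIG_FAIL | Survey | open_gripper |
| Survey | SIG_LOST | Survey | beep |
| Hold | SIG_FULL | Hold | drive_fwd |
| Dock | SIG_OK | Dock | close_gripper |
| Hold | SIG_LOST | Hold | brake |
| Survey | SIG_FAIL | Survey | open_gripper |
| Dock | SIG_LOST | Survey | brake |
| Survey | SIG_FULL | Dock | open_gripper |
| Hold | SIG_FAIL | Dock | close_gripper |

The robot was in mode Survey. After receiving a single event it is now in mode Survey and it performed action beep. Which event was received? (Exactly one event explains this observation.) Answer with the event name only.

SIG_LOST

try SIG_FAIL: (Survey, SIG_FAIL) → (Survey, open_gripper)
try SIG_LOST: (Survey, SIG_LOST) → (Survey, beep)  ← matches
try SIG_FULL: (Survey, SIG_FULL) → (Dock, open_gripper)
try SIG_OK: (Survey, SIG_OK) → (Survey, close_gripper)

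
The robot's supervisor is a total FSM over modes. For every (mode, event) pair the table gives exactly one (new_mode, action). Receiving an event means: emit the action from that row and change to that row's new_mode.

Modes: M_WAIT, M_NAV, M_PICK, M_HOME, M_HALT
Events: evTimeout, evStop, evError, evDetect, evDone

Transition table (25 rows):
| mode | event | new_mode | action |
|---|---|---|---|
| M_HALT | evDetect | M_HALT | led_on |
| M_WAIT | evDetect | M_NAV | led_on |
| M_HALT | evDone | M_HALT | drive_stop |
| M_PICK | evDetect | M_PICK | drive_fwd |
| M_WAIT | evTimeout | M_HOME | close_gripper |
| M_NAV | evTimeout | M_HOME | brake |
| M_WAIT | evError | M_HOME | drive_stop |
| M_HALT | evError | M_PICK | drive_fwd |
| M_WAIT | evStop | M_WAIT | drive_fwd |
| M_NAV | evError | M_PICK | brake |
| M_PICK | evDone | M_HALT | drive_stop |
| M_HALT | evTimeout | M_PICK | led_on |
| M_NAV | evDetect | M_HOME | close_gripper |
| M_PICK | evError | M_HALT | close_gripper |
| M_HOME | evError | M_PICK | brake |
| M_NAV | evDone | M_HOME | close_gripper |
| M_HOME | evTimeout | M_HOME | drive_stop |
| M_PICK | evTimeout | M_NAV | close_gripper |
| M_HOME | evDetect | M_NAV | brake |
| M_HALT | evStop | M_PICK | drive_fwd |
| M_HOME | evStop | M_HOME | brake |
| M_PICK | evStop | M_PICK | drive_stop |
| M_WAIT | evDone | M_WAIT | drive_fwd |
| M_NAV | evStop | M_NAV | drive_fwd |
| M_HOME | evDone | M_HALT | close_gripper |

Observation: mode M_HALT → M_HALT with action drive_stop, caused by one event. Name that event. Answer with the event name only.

try evTimeout: (M_HALT, evTimeout) → (M_PICK, led_on)
try evStop: (M_HALT, evStop) → (M_PICK, drive_fwd)
try evError: (M_HALT, evError) → (M_PICK, drive_fwd)
try evDetect: (M_HALT, evDetect) → (M_HALT, led_on)
try evDone: (M_HALT, evDone) → (M_HALT, drive_stop)  ← matches

evDone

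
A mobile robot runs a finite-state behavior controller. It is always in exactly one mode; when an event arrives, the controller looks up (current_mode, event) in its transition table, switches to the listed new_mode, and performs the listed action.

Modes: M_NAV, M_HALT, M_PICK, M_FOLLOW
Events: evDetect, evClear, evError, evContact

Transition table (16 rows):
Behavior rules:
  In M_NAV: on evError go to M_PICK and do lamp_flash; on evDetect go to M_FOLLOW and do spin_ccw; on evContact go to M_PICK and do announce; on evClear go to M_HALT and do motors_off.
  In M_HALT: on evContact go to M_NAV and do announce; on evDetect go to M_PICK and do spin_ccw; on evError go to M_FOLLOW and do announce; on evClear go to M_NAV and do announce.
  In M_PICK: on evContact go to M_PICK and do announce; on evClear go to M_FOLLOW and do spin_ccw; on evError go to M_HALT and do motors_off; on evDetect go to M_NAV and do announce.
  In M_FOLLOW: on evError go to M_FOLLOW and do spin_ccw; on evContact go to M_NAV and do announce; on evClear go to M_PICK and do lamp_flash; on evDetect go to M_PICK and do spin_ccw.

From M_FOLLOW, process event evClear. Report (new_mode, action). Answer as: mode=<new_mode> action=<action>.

mode=M_PICK action=lamp_flash

current mode = M_FOLLOW; filter table to that mode:
  (M_FOLLOW, evError) → (M_FOLLOW, spin_ccw)
  (M_FOLLOW, evContact) → (M_NAV, announce)
  (M_FOLLOW, evClear) → (M_PICK, lamp_flash)  ← event matches
  (M_FOLLOW, evDetect) → (M_PICK, spin_ccw)
event = evClear selects (M_PICK, lamp_flash)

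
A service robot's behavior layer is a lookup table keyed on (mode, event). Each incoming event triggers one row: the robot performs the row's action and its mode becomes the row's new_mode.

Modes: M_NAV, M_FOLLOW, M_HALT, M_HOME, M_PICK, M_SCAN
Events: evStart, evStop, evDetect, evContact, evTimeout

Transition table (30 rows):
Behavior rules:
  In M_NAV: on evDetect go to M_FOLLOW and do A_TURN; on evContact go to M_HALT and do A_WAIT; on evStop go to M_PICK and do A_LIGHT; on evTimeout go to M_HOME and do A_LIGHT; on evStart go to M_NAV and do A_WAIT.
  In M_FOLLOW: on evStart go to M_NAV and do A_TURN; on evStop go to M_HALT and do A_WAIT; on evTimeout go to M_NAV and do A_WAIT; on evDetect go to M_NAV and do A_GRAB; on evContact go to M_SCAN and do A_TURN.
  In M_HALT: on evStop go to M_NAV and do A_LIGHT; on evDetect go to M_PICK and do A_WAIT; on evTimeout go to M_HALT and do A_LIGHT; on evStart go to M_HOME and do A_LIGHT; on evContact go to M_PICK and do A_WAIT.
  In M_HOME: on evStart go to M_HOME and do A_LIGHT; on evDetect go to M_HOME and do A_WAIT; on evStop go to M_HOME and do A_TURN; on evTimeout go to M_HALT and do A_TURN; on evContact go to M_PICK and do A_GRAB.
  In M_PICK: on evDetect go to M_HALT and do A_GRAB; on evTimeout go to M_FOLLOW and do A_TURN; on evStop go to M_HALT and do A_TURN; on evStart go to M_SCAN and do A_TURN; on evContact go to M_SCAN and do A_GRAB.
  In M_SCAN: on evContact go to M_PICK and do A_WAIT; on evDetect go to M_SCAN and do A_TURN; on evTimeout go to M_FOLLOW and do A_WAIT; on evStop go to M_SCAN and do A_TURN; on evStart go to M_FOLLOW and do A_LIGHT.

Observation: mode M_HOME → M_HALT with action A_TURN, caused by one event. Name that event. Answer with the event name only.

try evStart: (M_HOME, evStart) → (M_HOME, A_LIGHT)
try evStop: (M_HOME, evStop) → (M_HOME, A_TURN)
try evDetect: (M_HOME, evDetect) → (M_HOME, A_WAIT)
try evContact: (M_HOME, evContact) → (M_PICK, A_GRAB)
try evTimeout: (M_HOME, evTimeout) → (M_HALT, A_TURN)  ← matches

evTimeout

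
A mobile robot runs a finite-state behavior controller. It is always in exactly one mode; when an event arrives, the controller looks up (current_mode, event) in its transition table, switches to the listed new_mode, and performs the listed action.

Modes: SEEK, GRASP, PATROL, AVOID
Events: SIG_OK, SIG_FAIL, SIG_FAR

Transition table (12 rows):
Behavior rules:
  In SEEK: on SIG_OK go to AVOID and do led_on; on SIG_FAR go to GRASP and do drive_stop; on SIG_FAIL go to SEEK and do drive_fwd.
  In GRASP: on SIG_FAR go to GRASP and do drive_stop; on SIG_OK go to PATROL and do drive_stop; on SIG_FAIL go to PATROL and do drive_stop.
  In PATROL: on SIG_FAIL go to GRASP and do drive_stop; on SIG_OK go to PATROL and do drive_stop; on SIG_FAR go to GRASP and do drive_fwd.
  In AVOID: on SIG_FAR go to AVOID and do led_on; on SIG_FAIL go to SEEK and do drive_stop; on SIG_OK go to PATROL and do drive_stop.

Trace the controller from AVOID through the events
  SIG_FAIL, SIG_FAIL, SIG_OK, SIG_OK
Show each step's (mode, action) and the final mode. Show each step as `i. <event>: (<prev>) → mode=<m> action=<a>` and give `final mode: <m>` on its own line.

1. SIG_FAIL: (AVOID) → mode=SEEK action=drive_stop
2. SIG_FAIL: (SEEK) → mode=SEEK action=drive_fwd
3. SIG_OK: (SEEK) → mode=AVOID action=led_on
4. SIG_OK: (AVOID) → mode=PATROL action=drive_stop

final mode: PATROL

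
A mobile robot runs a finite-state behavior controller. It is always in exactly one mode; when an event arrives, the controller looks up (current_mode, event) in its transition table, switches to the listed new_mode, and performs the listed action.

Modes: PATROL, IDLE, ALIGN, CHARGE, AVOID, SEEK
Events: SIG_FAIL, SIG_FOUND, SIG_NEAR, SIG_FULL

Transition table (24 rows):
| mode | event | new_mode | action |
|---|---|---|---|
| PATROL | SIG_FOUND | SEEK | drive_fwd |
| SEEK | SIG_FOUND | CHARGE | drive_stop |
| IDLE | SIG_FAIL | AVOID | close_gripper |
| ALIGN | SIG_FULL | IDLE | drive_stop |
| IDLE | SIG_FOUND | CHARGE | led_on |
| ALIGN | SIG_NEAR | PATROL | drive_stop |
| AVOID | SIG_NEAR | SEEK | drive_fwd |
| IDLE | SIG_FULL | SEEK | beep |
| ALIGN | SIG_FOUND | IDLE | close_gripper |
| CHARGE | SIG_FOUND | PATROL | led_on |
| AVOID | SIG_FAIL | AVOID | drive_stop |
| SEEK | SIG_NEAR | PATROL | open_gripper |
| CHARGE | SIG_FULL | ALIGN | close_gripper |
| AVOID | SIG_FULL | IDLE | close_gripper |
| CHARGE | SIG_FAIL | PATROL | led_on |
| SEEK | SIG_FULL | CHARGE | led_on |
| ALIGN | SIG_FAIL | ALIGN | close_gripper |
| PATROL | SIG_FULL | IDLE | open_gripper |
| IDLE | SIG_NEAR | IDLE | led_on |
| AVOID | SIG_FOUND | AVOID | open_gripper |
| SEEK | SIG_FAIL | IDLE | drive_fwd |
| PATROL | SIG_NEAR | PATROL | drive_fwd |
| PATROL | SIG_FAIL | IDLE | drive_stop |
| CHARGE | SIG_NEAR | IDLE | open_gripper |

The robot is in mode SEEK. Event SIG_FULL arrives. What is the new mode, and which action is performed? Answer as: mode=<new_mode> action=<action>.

current mode = SEEK; filter table to that mode:
  (SEEK, SIG_FOUND) → (CHARGE, drive_stop)
  (SEEK, SIG_NEAR) → (PATROL, open_gripper)
  (SEEK, SIG_FULL) → (CHARGE, led_on)  ← event matches
  (SEEK, SIG_FAIL) → (IDLE, drive_fwd)
event = SIG_FULL selects (CHARGE, led_on)

mode=CHARGE action=led_on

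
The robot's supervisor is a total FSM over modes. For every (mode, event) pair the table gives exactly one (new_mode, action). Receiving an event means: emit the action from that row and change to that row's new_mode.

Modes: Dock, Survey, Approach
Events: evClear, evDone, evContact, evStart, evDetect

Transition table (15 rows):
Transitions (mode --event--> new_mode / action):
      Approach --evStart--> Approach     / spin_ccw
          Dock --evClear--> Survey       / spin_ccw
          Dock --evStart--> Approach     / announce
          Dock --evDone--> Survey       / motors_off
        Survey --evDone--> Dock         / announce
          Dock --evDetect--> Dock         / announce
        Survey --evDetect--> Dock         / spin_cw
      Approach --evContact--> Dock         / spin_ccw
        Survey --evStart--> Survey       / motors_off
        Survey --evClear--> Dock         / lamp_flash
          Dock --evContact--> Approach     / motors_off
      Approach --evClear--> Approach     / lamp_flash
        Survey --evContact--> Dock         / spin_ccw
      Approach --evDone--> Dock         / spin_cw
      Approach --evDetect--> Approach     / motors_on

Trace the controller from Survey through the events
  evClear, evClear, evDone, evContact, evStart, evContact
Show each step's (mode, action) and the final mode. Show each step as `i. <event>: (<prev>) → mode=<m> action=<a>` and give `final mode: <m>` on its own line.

final mode: Dock

1. evClear: (Survey) → mode=Dock action=lamp_flash
2. evClear: (Dock) → mode=Survey action=spin_ccw
3. evDone: (Survey) → mode=Dock action=announce
4. evContact: (Dock) → mode=Approach action=motors_off
5. evStart: (Approach) → mode=Approach action=spin_ccw
6. evContact: (Approach) → mode=Dock action=spin_ccw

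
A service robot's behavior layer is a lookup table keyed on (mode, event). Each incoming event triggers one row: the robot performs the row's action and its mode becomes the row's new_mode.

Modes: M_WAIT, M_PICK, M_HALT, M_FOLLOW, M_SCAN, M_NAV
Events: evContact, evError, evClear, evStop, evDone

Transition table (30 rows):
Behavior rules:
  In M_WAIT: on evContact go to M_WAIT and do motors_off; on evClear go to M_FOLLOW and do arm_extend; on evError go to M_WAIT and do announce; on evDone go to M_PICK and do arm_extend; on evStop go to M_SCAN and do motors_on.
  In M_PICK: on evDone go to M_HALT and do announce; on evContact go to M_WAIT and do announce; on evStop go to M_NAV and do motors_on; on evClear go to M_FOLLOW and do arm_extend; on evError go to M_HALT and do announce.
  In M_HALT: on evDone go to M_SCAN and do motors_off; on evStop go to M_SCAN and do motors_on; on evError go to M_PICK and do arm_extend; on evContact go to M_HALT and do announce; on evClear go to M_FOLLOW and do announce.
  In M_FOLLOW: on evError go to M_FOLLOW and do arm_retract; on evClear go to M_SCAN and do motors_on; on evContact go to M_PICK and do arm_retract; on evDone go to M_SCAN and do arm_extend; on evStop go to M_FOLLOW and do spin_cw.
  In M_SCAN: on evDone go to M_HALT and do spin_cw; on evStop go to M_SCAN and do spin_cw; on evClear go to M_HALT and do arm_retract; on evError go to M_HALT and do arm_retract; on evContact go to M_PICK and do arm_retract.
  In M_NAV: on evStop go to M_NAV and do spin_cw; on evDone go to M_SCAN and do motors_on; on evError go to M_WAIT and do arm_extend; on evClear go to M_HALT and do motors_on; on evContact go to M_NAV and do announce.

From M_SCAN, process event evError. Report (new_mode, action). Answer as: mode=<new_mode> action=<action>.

mode=M_HALT action=arm_retract

current mode = M_SCAN; filter table to that mode:
  (M_SCAN, evDone) → (M_HALT, spin_cw)
  (M_SCAN, evStop) → (M_SCAN, spin_cw)
  (M_SCAN, evClear) → (M_HALT, arm_retract)
  (M_SCAN, evError) → (M_HALT, arm_retract)  ← event matches
  (M_SCAN, evContact) → (M_PICK, arm_retract)
event = evError selects (M_HALT, arm_retract)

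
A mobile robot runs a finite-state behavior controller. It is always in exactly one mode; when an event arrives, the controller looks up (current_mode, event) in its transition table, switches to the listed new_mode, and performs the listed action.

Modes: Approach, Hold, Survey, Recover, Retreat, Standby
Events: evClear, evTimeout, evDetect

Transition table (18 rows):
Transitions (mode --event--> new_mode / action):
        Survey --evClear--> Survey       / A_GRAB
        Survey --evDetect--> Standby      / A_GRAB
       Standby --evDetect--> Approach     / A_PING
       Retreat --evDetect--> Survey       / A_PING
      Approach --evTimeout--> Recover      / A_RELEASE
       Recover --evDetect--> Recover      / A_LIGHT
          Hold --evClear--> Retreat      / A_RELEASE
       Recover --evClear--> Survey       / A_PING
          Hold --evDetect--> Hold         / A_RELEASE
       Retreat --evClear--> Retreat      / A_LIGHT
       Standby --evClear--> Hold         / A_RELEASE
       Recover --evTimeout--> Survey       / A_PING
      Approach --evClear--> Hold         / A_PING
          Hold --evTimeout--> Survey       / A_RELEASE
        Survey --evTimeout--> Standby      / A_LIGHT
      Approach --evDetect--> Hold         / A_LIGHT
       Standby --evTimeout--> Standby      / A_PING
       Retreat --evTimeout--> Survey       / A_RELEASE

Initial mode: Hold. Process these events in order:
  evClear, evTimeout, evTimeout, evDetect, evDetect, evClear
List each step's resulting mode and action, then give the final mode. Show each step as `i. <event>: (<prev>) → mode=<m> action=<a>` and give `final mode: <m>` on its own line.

1. evClear: (Hold) → mode=Retreat action=A_RELEASE
2. evTimeout: (Retreat) → mode=Survey action=A_RELEASE
3. evTimeout: (Survey) → mode=Standby action=A_LIGHT
4. evDetect: (Standby) → mode=Approach action=A_PING
5. evDetect: (Approach) → mode=Hold action=A_LIGHT
6. evClear: (Hold) → mode=Retreat action=A_RELEASE

final mode: Retreat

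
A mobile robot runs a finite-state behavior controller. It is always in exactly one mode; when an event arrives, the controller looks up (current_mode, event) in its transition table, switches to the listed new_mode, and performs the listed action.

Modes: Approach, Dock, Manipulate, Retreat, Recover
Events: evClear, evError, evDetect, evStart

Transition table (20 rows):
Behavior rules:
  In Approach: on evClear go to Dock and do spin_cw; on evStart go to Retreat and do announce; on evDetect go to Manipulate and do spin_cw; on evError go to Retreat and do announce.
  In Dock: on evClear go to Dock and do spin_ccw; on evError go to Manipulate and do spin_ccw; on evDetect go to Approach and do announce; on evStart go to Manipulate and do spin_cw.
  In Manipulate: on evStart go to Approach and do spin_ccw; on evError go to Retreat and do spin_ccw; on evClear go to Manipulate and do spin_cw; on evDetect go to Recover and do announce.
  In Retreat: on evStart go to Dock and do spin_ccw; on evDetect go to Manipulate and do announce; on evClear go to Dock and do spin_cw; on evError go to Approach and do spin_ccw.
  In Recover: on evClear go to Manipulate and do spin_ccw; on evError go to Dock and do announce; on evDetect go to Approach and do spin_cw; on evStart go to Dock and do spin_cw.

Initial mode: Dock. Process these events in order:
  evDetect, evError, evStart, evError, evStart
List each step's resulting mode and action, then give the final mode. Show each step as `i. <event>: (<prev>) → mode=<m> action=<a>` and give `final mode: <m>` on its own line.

final mode: Approach

1. evDetect: (Dock) → mode=Approach action=announce
2. evError: (Approach) → mode=Retreat action=announce
3. evStart: (Retreat) → mode=Dock action=spin_ccw
4. evError: (Dock) → mode=Manipulate action=spin_ccw
5. evStart: (Manipulate) → mode=Approach action=spin_ccw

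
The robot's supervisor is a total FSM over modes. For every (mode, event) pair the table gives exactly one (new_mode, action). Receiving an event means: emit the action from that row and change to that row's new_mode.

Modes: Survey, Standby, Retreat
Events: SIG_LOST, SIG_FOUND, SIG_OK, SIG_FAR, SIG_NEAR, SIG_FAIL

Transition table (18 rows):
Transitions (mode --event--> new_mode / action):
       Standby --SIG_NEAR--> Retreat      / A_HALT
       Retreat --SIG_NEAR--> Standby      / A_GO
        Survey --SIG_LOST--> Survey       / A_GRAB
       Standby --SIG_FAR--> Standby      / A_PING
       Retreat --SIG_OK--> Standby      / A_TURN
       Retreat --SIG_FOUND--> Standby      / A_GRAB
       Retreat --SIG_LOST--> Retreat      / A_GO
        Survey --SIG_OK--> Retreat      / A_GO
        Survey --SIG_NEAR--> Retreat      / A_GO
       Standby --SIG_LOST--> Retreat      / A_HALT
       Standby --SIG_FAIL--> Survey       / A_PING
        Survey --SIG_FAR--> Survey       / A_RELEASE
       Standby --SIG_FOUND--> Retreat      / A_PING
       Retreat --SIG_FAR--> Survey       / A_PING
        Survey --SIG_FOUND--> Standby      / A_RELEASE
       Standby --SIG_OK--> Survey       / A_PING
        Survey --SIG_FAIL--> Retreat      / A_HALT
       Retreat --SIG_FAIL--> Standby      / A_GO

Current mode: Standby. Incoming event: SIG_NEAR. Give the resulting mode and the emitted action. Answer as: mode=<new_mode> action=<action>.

mode=Retreat action=A_HALT

current mode = Standby; filter table to that mode:
  (Standby, SIG_NEAR) → (Retreat, A_HALT)  ← event matches
  (Standby, SIG_FAR) → (Standby, A_PING)
  (Standby, SIG_LOST) → (Retreat, A_HALT)
  (Standby, SIG_FAIL) → (Survey, A_PING)
  (Standby, SIG_FOUND) → (Retreat, A_PING)
  (Standby, SIG_OK) → (Survey, A_PING)
event = SIG_NEAR selects (Retreat, A_HALT)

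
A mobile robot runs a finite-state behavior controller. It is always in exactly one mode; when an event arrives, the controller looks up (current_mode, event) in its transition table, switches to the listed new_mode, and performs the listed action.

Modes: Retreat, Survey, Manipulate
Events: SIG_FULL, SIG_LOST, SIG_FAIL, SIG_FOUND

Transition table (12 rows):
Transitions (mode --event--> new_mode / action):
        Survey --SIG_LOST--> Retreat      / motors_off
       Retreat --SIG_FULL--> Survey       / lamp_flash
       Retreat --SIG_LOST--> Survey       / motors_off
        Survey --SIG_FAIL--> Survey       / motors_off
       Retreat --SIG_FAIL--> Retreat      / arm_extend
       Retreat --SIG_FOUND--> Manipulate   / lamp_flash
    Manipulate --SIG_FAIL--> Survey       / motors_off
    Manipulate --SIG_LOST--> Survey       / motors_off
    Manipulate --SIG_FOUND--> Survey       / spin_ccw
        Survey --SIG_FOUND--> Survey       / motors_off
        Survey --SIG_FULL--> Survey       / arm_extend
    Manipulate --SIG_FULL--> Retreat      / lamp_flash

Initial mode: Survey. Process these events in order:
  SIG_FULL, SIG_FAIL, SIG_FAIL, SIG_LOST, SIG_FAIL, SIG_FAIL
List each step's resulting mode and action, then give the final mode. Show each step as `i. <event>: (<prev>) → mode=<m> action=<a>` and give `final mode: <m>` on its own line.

final mode: Retreat

1. SIG_FULL: (Survey) → mode=Survey action=arm_extend
2. SIG_FAIL: (Survey) → mode=Survey action=motors_off
3. SIG_FAIL: (Survey) → mode=Survey action=motors_off
4. SIG_LOST: (Survey) → mode=Retreat action=motors_off
5. SIG_FAIL: (Retreat) → mode=Retreat action=arm_extend
6. SIG_FAIL: (Retreat) → mode=Retreat action=arm_extend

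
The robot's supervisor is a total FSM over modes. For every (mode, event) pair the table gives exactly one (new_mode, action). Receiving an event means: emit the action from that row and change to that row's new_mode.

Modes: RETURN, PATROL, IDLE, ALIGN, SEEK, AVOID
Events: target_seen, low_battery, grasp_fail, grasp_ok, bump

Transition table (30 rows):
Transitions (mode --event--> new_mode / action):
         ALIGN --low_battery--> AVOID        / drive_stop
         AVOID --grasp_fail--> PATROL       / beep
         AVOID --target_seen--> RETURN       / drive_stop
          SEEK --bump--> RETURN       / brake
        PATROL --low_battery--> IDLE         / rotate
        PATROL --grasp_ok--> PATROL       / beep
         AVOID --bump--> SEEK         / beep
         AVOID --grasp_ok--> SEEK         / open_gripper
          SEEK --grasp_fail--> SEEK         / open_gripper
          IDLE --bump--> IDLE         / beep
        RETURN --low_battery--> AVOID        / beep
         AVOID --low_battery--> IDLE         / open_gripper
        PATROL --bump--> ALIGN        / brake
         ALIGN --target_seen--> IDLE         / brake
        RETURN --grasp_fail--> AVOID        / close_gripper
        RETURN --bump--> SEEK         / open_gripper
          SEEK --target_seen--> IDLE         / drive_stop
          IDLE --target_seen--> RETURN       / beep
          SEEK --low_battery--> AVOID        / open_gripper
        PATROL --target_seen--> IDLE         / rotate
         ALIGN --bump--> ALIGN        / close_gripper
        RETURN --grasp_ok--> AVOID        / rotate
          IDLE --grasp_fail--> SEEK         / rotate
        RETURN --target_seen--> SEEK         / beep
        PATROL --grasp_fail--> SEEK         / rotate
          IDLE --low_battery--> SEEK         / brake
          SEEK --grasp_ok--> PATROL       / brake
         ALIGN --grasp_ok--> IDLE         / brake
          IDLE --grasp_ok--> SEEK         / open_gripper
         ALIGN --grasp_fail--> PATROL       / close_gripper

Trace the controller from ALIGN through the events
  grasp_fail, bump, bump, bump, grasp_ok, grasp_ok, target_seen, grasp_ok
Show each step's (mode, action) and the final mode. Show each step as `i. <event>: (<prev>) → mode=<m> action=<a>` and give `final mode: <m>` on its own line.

final mode: SEEK

1. grasp_fail: (ALIGN) → mode=PATROL action=close_gripper
2. bump: (PATROL) → mode=ALIGN action=brake
3. bump: (ALIGN) → mode=ALIGN action=close_gripper
4. bump: (ALIGN) → mode=ALIGN action=close_gripper
5. grasp_ok: (ALIGN) → mode=IDLE action=brake
6. grasp_ok: (IDLE) → mode=SEEK action=open_gripper
7. target_seen: (SEEK) → mode=IDLE action=drive_stop
8. grasp_ok: (IDLE) → mode=SEEK action=open_gripper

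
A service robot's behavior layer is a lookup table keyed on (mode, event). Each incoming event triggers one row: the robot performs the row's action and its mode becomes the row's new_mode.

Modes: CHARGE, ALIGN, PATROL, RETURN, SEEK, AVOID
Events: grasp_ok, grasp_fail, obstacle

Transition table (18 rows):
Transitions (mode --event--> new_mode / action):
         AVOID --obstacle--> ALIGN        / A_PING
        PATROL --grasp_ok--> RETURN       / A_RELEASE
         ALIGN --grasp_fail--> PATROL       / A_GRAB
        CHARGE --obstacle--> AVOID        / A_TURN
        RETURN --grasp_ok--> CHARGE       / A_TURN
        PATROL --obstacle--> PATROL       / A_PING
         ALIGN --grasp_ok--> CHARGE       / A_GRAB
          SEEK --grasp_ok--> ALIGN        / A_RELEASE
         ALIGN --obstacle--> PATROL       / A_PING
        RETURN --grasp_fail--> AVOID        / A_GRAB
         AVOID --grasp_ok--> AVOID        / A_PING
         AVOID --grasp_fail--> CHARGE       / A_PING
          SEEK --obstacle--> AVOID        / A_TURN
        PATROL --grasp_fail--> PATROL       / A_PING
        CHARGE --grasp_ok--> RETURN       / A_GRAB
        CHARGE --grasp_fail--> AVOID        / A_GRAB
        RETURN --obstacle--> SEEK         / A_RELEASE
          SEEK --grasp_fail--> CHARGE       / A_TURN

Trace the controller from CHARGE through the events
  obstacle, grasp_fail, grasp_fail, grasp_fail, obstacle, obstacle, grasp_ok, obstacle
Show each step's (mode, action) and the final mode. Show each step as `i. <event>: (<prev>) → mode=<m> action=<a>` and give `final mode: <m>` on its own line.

final mode: AVOID

1. obstacle: (CHARGE) → mode=AVOID action=A_TURN
2. grasp_fail: (AVOID) → mode=CHARGE action=A_PING
3. grasp_fail: (CHARGE) → mode=AVOID action=A_GRAB
4. grasp_fail: (AVOID) → mode=CHARGE action=A_PING
5. obstacle: (CHARGE) → mode=AVOID action=A_TURN
6. obstacle: (AVOID) → mode=ALIGN action=A_PING
7. grasp_ok: (ALIGN) → mode=CHARGE action=A_GRAB
8. obstacle: (CHARGE) → mode=AVOID action=A_TURN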